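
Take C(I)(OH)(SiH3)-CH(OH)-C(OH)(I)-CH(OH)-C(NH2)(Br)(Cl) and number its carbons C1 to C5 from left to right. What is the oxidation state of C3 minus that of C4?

+2

C3: 2C, 1O, 1I → 0 + 1 + 1 = +2
C4: 2C, 1H, 1O → 0 − 1 + 1 = 0
Difference: +2 − (0) = +2.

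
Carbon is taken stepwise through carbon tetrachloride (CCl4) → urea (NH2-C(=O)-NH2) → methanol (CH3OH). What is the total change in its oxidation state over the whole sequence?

-6

Carbon oxidation states along the series — carbon tetrachloride: +4, urea: +4, methanol: -2.
Net change = -2 − (+4) = -6.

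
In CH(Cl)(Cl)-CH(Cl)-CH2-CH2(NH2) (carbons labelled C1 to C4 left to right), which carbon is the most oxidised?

C1

Count +1 for every bond to an atom more electronegative than carbon and −1 for every bond to one less electronegative; C–C bonds are 0. Tallying each carbon:
C1: 1C, 1H, 2Cl → 0 − 1 + 2 = +1
C2: 2C, 1H, 1Cl → 0 − 1 + 1 = 0
C3: 2C, 2H → 0 − 2 = -2
C4: 1C, 2H, 1N → 0 − 2 + 1 = -1
The most oxidised carbon is C1 at +1.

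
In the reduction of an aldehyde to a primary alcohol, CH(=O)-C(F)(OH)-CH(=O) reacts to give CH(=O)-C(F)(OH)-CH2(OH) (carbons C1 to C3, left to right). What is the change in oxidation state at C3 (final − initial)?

Before: C3 has 1 bond to C, 1 bond to H, 2 bonds to O → oxidation state +1.
After: C3 has 1 bond to C, 2 bonds to H, 1 bond to O → oxidation state -1.
Δ = -1 − (+1) = -2, so this is a reduction at C3.

-2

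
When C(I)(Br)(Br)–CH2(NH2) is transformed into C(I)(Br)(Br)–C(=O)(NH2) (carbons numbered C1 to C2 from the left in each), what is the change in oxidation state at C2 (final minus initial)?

+4

Before: C2 has 1 bond to C, 2 bonds to H, 1 bond to N → oxidation state -1.
After: C2 has 1 bond to C, 2 bonds to O, 1 bond to N → oxidation state +3.
Δ = +3 − (-1) = +4, so this is an oxidation at C2.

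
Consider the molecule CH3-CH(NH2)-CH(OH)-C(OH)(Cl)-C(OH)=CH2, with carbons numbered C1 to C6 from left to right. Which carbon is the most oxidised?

Tallying each carbon's bonds:
C1: 1C, 3H → 0 − 3 = -3
C2: 2C, 1H, 1N → 0 − 1 + 1 = 0
C3: 2C, 1H, 1O → 0 − 1 + 1 = 0
C4: 2C, 1O, 1Cl → 0 + 1 + 1 = +2
C5: 3C, 1O → 0 + 1 = +1
C6: 2C, 2H → 0 − 2 = -2
The most oxidised carbon is C4 at +2.

C4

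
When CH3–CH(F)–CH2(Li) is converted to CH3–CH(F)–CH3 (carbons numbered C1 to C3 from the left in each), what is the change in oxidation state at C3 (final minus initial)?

Before: C3 has 1 bond to C, 2 bonds to H, 1 bond to Li → oxidation state -3.
After: C3 has 1 bond to C, 3 bonds to H → oxidation state -3.
Δ = -3 − (-3) = 0, so no net redox change at C3.

0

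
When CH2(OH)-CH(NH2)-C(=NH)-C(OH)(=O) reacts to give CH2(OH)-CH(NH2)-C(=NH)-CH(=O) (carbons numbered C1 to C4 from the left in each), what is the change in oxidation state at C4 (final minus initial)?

Before: C4 has 1 bond to C, 3 bonds to O → oxidation state +3.
After: C4 has 1 bond to C, 1 bond to H, 2 bonds to O → oxidation state +1.
Δ = +1 − (+3) = -2, so this is a reduction at C4.

-2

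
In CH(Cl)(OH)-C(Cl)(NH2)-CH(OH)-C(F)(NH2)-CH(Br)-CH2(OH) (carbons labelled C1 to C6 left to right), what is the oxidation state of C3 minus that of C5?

0

C3: 2C, 1H, 1O → 0 − 1 + 1 = 0
C5: 2C, 1H, 1Br → 0 − 1 + 1 = 0
Difference: 0 − (0) = 0.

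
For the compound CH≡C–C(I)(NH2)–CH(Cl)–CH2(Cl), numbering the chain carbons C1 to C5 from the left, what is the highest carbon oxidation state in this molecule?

+2

Bonds to more-electronegative neighbours contribute +1 each, bonds to H or metals contribute −1 each, and C–C bonds contribute 0. Tallying each carbon:
C1: 3C, 1H → 0 − 1 = -1
C2: 4C → 0 = 0
C3: 2C, 1N, 1I → 0 + 1 + 1 = +2
C4: 2C, 1H, 1Cl → 0 − 1 + 1 = 0
C5: 1C, 2H, 1Cl → 0 − 2 + 1 = -1
The highest value is +2.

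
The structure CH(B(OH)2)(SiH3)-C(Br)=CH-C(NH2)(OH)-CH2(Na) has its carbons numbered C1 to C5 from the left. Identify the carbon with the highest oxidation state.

C4

Tallying each carbon's bonds:
C1: 1C, 1H, 1B, 1Si → 0 − 1 − 1 − 1 = -3
C2: 3C, 1Br → 0 + 1 = +1
C3: 3C, 1H → 0 − 1 = -1
C4: 2C, 1O, 1N → 0 + 1 + 1 = +2
C5: 1C, 2H, 1Na → 0 − 2 − 1 = -3
The most oxidised carbon is C4 at +2.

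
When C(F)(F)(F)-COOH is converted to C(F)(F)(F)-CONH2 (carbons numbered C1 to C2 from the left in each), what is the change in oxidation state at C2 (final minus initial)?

0

Before: C2 has 1 bond to C, 3 bonds to O → oxidation state +3.
After: C2 has 1 bond to C, 2 bonds to O, 1 bond to N → oxidation state +3.
Δ = +3 − (+3) = 0, so no net redox change at C2.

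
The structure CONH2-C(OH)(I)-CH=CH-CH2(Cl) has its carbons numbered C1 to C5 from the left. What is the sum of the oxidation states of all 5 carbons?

+2

Tallying each carbon's bonds:
C1: 1C, 2O, 1N → 0 + 2 + 1 = +3
C2: 2C, 1O, 1I → 0 + 1 + 1 = +2
C3: 3C, 1H → 0 − 1 = -1
C4: 3C, 1H → 0 − 1 = -1
C5: 1C, 2H, 1Cl → 0 − 2 + 1 = -1
Sum = +3 + 2 − 1 − 1 − 1 = +2.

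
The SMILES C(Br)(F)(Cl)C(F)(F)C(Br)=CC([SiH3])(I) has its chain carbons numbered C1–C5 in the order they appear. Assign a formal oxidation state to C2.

Bonds to more-electronegative neighbours contribute +1 each, bonds to H or metals contribute −1 each, and C–C bonds contribute 0.
C2 has one bond to C (0), one bond to C (0), one bond to F (+1), one bond to F (+1).
Oxidation state = 0 + 0 + 1 + 1 = +2.

+2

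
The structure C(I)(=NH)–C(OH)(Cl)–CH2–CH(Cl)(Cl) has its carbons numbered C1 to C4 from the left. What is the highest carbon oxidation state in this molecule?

Each bond to a more electronegative atom (O, N, halogen) counts +1, each bond to a less electronegative atom (H, metal, B, Si) counts −1, and each C–C bond counts 0. Tallying each carbon:
C1: 1C, 2N, 1I → 0 + 2 + 1 = +3
C2: 2C, 1O, 1Cl → 0 + 1 + 1 = +2
C3: 2C, 2H → 0 − 2 = -2
C4: 1C, 1H, 2Cl → 0 − 1 + 2 = +1
The highest value is +3.

+3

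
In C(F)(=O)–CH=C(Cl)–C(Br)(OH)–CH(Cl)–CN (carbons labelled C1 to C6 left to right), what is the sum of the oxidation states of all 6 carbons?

Assign +1 per bond to O/N/halogen, −1 per bond to H or an electropositive element, and 0 per bond to carbon. Tallying each carbon:
C1: 1C, 2O, 1F → 0 + 2 + 1 = +3
C2: 3C, 1H → 0 − 1 = -1
C3: 3C, 1Cl → 0 + 1 = +1
C4: 2C, 1O, 1Br → 0 + 1 + 1 = +2
C5: 2C, 1H, 1Cl → 0 − 1 + 1 = 0
C6: 1C, 3N → 0 + 3 = +3
Sum = +3 − 1 + 1 + 2 + 0 + 3 = +8.

+8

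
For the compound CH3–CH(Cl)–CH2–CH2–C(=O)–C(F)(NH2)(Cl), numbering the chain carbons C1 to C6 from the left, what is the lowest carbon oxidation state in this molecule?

-3

Count +1 for every bond to an atom more electronegative than carbon and −1 for every bond to one less electronegative; C–C bonds are 0. Tallying each carbon:
C1: 1C, 3H → 0 − 3 = -3
C2: 2C, 1H, 1Cl → 0 − 1 + 1 = 0
C3: 2C, 2H → 0 − 2 = -2
C4: 2C, 2H → 0 − 2 = -2
C5: 2C, 2O → 0 + 2 = +2
C6: 1C, 1N, 1F, 1Cl → 0 + 1 + 1 + 1 = +3
The lowest value is -3.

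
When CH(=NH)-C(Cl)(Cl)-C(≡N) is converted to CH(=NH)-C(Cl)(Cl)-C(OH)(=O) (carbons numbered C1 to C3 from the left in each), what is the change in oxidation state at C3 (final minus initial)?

Before: C3 has 1 bond to C, 3 bonds to N → oxidation state +3.
After: C3 has 1 bond to C, 3 bonds to O → oxidation state +3.
Δ = +3 − (+3) = 0, so no net redox change at C3.

0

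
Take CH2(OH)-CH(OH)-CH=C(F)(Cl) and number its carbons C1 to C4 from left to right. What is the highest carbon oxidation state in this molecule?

Tallying each carbon's bonds:
C1: 1C, 2H, 1O → 0 − 2 + 1 = -1
C2: 2C, 1H, 1O → 0 − 1 + 1 = 0
C3: 3C, 1H → 0 − 1 = -1
C4: 2C, 1F, 1Cl → 0 + 1 + 1 = +2
The highest value is +2.

+2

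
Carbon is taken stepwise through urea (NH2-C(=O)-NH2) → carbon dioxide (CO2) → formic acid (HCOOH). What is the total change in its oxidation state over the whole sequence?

-2

Carbon oxidation states along the series — urea: +4, carbon dioxide: +4, formic acid: +2.
Net change = +2 − (+4) = -2.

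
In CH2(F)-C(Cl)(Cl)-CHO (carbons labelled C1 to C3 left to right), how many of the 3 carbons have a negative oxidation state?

Tallying each carbon's bonds:
C1: 1C, 2H, 1F → 0 − 2 + 1 = -1
C2: 2C, 2Cl → 0 + 2 = +2
C3: 1C, 1H, 2O → 0 − 1 + 2 = +1
1 carbon (C1) meets the condition.

1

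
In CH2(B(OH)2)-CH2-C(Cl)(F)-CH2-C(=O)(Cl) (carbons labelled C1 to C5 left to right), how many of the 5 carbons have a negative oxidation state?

3

Each bond to a more electronegative atom (O, N, halogen) counts +1, each bond to a less electronegative atom (H, metal, B, Si) counts −1, and each C–C bond counts 0. Tallying each carbon:
C1: 1C, 2H, 1B → 0 − 2 − 1 = -3
C2: 2C, 2H → 0 − 2 = -2
C3: 2C, 1F, 1Cl → 0 + 1 + 1 = +2
C4: 2C, 2H → 0 − 2 = -2
C5: 1C, 2O, 1Cl → 0 + 2 + 1 = +3
3 carbons (C1, C2, C4) meet the condition.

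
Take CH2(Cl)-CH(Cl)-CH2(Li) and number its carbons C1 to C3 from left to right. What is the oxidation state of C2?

0

Count +1 for every bond to an atom more electronegative than carbon and −1 for every bond to one less electronegative; C–C bonds are 0.
C2 has one bond to C (0), one bond to C (0), one bond to H (-1), one bond to Cl (+1).
Oxidation state = 0 + 0 − 1 + 1 = 0.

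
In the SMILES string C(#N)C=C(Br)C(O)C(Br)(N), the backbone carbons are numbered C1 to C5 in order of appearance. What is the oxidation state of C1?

C1 has one bond to C (0), a triple bond to N (3×+1 = +3).
Oxidation state = 0 + 3 = +3.

+3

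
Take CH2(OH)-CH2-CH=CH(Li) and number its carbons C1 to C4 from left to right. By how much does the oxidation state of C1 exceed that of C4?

C1: 1C, 2H, 1O → 0 − 2 + 1 = -1
C4: 2C, 1H, 1Li → 0 − 1 − 1 = -2
Difference: -1 − (-2) = +1.

+1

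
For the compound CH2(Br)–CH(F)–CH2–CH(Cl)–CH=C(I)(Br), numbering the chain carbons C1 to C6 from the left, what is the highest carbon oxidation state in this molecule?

Tallying each carbon's bonds:
C1: 1C, 2H, 1Br → 0 − 2 + 1 = -1
C2: 2C, 1H, 1F → 0 − 1 + 1 = 0
C3: 2C, 2H → 0 − 2 = -2
C4: 2C, 1H, 1Cl → 0 − 1 + 1 = 0
C5: 3C, 1H → 0 − 1 = -1
C6: 2C, 1Br, 1I → 0 + 1 + 1 = +2
The highest value is +2.

+2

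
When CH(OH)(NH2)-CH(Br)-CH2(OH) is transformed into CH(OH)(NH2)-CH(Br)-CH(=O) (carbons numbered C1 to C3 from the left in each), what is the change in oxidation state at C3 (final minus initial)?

Before: C3 has 1 bond to C, 2 bonds to H, 1 bond to O → oxidation state -1.
After: C3 has 1 bond to C, 1 bond to H, 2 bonds to O → oxidation state +1.
Δ = +1 − (-1) = +2, so this is an oxidation at C3.

+2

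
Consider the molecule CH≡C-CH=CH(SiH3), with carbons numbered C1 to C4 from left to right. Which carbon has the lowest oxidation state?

C4

Tallying each carbon's bonds:
C1: 3C, 1H → 0 − 1 = -1
C2: 4C → 0 = 0
C3: 3C, 1H → 0 − 1 = -1
C4: 2C, 1H, 1Si → 0 − 1 − 1 = -2
The most reduced carbon is C4 at -2.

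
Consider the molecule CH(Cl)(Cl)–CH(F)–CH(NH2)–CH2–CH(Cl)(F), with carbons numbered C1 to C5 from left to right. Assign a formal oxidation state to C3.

0

C3 has one bond to C (0), one bond to C (0), one bond to N (+1), one bond to H (-1).
Oxidation state = 0 + 0 + 1 − 1 = 0.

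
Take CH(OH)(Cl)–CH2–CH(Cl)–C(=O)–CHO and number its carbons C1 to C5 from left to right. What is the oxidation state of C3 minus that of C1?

C3: 2C, 1H, 1Cl → 0 − 1 + 1 = 0
C1: 1C, 1H, 1O, 1Cl → 0 − 1 + 1 + 1 = +1
Difference: 0 − (+1) = -1.

-1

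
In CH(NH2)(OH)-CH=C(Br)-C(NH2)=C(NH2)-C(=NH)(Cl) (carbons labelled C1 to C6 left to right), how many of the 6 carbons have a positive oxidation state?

5

Tallying each carbon's bonds:
C1: 1C, 1H, 1O, 1N → 0 − 1 + 1 + 1 = +1
C2: 3C, 1H → 0 − 1 = -1
C3: 3C, 1Br → 0 + 1 = +1
C4: 3C, 1N → 0 + 1 = +1
C5: 3C, 1N → 0 + 1 = +1
C6: 1C, 2N, 1Cl → 0 + 2 + 1 = +3
5 carbons (C1, C3, C4, C5, C6) meet the condition.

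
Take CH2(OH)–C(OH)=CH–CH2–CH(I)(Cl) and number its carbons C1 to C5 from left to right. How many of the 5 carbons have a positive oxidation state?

2

Tallying each carbon's bonds:
C1: 1C, 2H, 1O → 0 − 2 + 1 = -1
C2: 3C, 1O → 0 + 1 = +1
C3: 3C, 1H → 0 − 1 = -1
C4: 2C, 2H → 0 − 2 = -2
C5: 1C, 1H, 1Cl, 1I → 0 − 1 + 1 + 1 = +1
2 carbons (C2, C5) meet the condition.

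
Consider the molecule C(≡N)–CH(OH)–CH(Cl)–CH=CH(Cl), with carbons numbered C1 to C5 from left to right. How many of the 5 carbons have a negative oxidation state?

Tallying each carbon's bonds:
C1: 1C, 3N → 0 + 3 = +3
C2: 2C, 1H, 1O → 0 − 1 + 1 = 0
C3: 2C, 1H, 1Cl → 0 − 1 + 1 = 0
C4: 3C, 1H → 0 − 1 = -1
C5: 2C, 1H, 1Cl → 0 − 1 + 1 = 0
1 carbon (C4) meets the condition.

1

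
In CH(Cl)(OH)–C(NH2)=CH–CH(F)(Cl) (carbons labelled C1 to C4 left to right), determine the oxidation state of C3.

-1

Bonds to more-electronegative neighbours contribute +1 each, bonds to H or metals contribute −1 each, and C–C bonds contribute 0.
C3 has a double bond to C (2×0 = 0), one bond to C (0), one bond to H (-1).
Oxidation state = 0 + 0 − 1 = -1.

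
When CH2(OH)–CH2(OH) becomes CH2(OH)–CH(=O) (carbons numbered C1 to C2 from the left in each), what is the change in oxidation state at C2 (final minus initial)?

Before: C2 has 1 bond to C, 2 bonds to H, 1 bond to O → oxidation state -1.
After: C2 has 1 bond to C, 1 bond to H, 2 bonds to O → oxidation state +1.
Δ = +1 − (-1) = +2, so this is an oxidation at C2.

+2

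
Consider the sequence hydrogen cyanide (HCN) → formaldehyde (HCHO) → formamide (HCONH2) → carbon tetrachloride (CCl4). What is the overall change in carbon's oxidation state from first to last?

Carbon oxidation states along the series — hydrogen cyanide: +2, formaldehyde: 0, formamide: +2, carbon tetrachloride: +4.
Net change = +4 − (+2) = +2.

+2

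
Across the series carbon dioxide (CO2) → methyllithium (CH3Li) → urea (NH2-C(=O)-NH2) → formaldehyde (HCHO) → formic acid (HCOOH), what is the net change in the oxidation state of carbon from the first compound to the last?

Carbon oxidation states along the series — carbon dioxide: +4, methyllithium: -4, urea: +4, formaldehyde: 0, formic acid: +2.
Net change = +2 − (+4) = -2.

-2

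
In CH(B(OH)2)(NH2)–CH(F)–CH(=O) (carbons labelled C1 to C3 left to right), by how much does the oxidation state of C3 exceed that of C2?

C3: 1C, 1H, 2O → 0 − 1 + 2 = +1
C2: 2C, 1H, 1F → 0 − 1 + 1 = 0
Difference: +1 − (0) = +1.

+1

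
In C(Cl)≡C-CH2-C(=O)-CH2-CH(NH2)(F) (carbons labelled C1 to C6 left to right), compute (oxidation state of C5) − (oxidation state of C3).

C5: 2C, 2H → 0 − 2 = -2
C3: 2C, 2H → 0 − 2 = -2
Difference: -2 − (-2) = 0.

0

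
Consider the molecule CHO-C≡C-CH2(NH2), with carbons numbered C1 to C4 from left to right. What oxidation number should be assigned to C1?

Bonds to more-electronegative neighbours contribute +1 each, bonds to H or metals contribute −1 each, and C–C bonds contribute 0.
C1 has one bond to C (0), one bond to H (-1), a double bond to O (2×+1 = +2).
Oxidation state = 0 − 1 + 2 = +1.

+1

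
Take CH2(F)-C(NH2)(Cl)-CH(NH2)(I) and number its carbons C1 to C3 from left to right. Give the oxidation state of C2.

+2

C2 has one bond to C (0), one bond to C (0), one bond to N (+1), one bond to Cl (+1).
Oxidation state = 0 + 0 + 1 + 1 = +2.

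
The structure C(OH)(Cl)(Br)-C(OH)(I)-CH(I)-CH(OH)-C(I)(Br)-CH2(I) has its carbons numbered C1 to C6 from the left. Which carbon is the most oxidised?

C1

Tallying each carbon's bonds:
C1: 1C, 1O, 1Cl, 1Br → 0 + 1 + 1 + 1 = +3
C2: 2C, 1O, 1I → 0 + 1 + 1 = +2
C3: 2C, 1H, 1I → 0 − 1 + 1 = 0
C4: 2C, 1H, 1O → 0 − 1 + 1 = 0
C5: 2C, 1Br, 1I → 0 + 1 + 1 = +2
C6: 1C, 2H, 1I → 0 − 2 + 1 = -1
The most oxidised carbon is C1 at +3.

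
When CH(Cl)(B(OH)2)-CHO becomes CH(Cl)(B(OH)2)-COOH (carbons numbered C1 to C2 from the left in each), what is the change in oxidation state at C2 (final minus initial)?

+2

Before: C2 has 1 bond to C, 1 bond to H, 2 bonds to O → oxidation state +1.
After: C2 has 1 bond to C, 3 bonds to O → oxidation state +3.
Δ = +3 − (+1) = +2, so this is an oxidation at C2.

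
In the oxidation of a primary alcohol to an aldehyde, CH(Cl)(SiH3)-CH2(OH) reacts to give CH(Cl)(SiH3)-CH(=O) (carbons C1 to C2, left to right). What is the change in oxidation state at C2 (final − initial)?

Before: C2 has 1 bond to C, 2 bonds to H, 1 bond to O → oxidation state -1.
After: C2 has 1 bond to C, 1 bond to H, 2 bonds to O → oxidation state +1.
Δ = +1 − (-1) = +2, so this is an oxidation at C2.

+2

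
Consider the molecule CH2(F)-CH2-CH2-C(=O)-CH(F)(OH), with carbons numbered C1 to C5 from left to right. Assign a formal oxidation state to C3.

C3 has one bond to C (0), one bond to C (0), one bond to H (-1), one bond to H (-1).
Oxidation state = 0 + 0 − 1 − 1 = -2.

-2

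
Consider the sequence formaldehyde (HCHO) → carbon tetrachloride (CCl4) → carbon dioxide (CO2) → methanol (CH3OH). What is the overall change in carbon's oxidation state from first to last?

-2

Carbon oxidation states along the series — formaldehyde: 0, carbon tetrachloride: +4, carbon dioxide: +4, methanol: -2.
Net change = -2 − (0) = -2.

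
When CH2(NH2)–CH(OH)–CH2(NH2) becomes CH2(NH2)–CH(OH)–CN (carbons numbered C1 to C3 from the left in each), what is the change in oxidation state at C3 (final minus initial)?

Before: C3 has 1 bond to C, 2 bonds to H, 1 bond to N → oxidation state -1.
After: C3 has 1 bond to C, 3 bonds to N → oxidation state +3.
Δ = +3 − (-1) = +4, so this is an oxidation at C3.

+4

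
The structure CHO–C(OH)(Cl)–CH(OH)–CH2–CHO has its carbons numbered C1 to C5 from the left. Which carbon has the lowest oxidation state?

C4

Tallying each carbon's bonds:
C1: 1C, 1H, 2O → 0 − 1 + 2 = +1
C2: 2C, 1O, 1Cl → 0 + 1 + 1 = +2
C3: 2C, 1H, 1O → 0 − 1 + 1 = 0
C4: 2C, 2H → 0 − 2 = -2
C5: 1C, 1H, 2O → 0 − 1 + 2 = +1
The most reduced carbon is C4 at -2.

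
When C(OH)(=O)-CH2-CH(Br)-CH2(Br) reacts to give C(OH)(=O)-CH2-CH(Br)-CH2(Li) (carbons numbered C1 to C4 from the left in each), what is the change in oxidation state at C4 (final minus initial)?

Before: C4 has 1 bond to C, 2 bonds to H, 1 bond to Br → oxidation state -1.
After: C4 has 1 bond to C, 2 bonds to H, 1 bond to Li → oxidation state -3.
Δ = -3 − (-1) = -2, so this is a reduction at C4.

-2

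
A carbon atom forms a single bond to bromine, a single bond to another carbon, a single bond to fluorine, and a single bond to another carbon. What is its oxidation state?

+2

The carbon has one bond to C (0), one bond to C (0), one bond to Br (+1), one bond to F (+1).
Oxidation state = 0 + 0 + 1 + 1 = +2.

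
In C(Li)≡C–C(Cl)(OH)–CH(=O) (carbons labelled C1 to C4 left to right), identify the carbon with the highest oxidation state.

Assign +1 per bond to O/N/halogen, −1 per bond to H or an electropositive element, and 0 per bond to carbon. Tallying each carbon:
C1: 3C, 1Li → 0 − 1 = -1
C2: 4C → 0 = 0
C3: 2C, 1O, 1Cl → 0 + 1 + 1 = +2
C4: 1C, 1H, 2O → 0 − 1 + 2 = +1
The most oxidised carbon is C3 at +2.

C3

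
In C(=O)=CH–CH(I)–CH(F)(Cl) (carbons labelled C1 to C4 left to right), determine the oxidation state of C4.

Each bond to a more electronegative atom (O, N, halogen) counts +1, each bond to a less electronegative atom (H, metal, B, Si) counts −1, and each C–C bond counts 0.
C4 has one bond to C (0), one bond to H (-1), one bond to F (+1), one bond to Cl (+1).
Oxidation state = 0 − 1 + 1 + 1 = +1.

+1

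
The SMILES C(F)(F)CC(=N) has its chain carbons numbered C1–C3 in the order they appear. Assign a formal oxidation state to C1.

C1 has one bond to C (0), one bond to H (-1), one bond to F (+1), one bond to F (+1).
Oxidation state = 0 − 1 + 1 + 1 = +1.

+1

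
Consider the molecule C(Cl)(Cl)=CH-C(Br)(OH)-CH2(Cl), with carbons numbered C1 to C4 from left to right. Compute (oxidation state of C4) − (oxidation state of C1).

C4: 1C, 2H, 1Cl → 0 − 2 + 1 = -1
C1: 2C, 2Cl → 0 + 2 = +2
Difference: -1 − (+2) = -3.

-3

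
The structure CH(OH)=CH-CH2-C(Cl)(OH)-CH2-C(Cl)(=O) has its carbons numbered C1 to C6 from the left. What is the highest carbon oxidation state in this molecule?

Tallying each carbon's bonds:
C1: 2C, 1H, 1O → 0 − 1 + 1 = 0
C2: 3C, 1H → 0 − 1 = -1
C3: 2C, 2H → 0 − 2 = -2
C4: 2C, 1O, 1Cl → 0 + 1 + 1 = +2
C5: 2C, 2H → 0 − 2 = -2
C6: 1C, 2O, 1Cl → 0 + 2 + 1 = +3
The highest value is +3.

+3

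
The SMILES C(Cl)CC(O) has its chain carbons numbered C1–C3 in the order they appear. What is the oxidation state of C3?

-1

Count +1 for every bond to an atom more electronegative than carbon and −1 for every bond to one less electronegative; C–C bonds are 0.
C3 has one bond to C (0), one bond to O (+1), one bond to H (-1), one bond to H (-1).
Oxidation state = 0 + 1 − 1 − 1 = -1.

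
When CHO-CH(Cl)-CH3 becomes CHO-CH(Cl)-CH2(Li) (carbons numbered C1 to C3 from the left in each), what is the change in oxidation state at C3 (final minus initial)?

Before: C3 has 1 bond to C, 3 bonds to H → oxidation state -3.
After: C3 has 1 bond to C, 2 bonds to H, 1 bond to Li → oxidation state -3.
Δ = -3 − (-3) = 0, so no net redox change at C3.

0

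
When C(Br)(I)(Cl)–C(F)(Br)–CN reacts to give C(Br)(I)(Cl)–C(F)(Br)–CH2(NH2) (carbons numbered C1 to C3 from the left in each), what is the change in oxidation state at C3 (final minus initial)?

-4

Before: C3 has 1 bond to C, 3 bonds to N → oxidation state +3.
After: C3 has 1 bond to C, 2 bonds to H, 1 bond to N → oxidation state -1.
Δ = -1 − (+3) = -4, so this is a reduction at C3.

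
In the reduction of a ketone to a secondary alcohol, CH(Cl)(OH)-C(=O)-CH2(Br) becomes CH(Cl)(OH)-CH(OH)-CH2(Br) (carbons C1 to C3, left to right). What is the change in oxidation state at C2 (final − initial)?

-2

Before: C2 has 2 bonds to C, 2 bonds to O → oxidation state +2.
After: C2 has 2 bonds to C, 1 bond to H, 1 bond to O → oxidation state 0.
Δ = 0 − (+2) = -2, so this is a reduction at C2.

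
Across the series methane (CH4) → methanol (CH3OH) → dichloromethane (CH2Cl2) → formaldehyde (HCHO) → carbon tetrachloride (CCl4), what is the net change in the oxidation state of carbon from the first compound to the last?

+8

Carbon oxidation states along the series — methane: -4, methanol: -2, dichloromethane: 0, formaldehyde: 0, carbon tetrachloride: +4.
Net change = +4 − (-4) = +8.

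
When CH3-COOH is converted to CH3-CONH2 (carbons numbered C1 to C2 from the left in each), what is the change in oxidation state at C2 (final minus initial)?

0

Before: C2 has 1 bond to C, 3 bonds to O → oxidation state +3.
After: C2 has 1 bond to C, 2 bonds to O, 1 bond to N → oxidation state +3.
Δ = +3 − (+3) = 0, so no net redox change at C2.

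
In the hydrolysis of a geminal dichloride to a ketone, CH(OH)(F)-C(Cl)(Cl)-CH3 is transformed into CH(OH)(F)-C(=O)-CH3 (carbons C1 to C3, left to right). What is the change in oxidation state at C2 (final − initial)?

0

Before: C2 has 2 bonds to C, 2 bonds to Cl → oxidation state +2.
After: C2 has 2 bonds to C, 2 bonds to O → oxidation state +2.
Δ = +2 − (+2) = 0, so no net redox change at C2.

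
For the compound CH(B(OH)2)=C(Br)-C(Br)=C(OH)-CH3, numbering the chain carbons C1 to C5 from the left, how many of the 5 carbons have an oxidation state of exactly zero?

Each bond to a more electronegative atom (O, N, halogen) counts +1, each bond to a less electronegative atom (H, metal, B, Si) counts −1, and each C–C bond counts 0. Tallying each carbon:
C1: 2C, 1H, 1B → 0 − 1 − 1 = -2
C2: 3C, 1Br → 0 + 1 = +1
C3: 3C, 1Br → 0 + 1 = +1
C4: 3C, 1O → 0 + 1 = +1
C5: 1C, 3H → 0 − 3 = -3
0 carbons meet the condition.

0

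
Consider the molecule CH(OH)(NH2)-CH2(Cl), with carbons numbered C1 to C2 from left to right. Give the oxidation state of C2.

C2 has one bond to C (0), one bond to H (-1), one bond to Cl (+1), one bond to H (-1).
Oxidation state = 0 − 1 + 1 − 1 = -1.

-1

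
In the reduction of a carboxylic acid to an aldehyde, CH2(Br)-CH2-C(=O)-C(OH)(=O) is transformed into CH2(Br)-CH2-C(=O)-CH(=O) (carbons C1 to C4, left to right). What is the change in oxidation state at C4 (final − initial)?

Before: C4 has 1 bond to C, 3 bonds to O → oxidation state +3.
After: C4 has 1 bond to C, 1 bond to H, 2 bonds to O → oxidation state +1.
Δ = +1 − (+3) = -2, so this is a reduction at C4.

-2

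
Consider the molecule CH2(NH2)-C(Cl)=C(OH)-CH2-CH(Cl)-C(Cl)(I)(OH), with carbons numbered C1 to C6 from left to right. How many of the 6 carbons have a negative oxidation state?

2

Tallying each carbon's bonds:
C1: 1C, 2H, 1N → 0 − 2 + 1 = -1
C2: 3C, 1Cl → 0 + 1 = +1
C3: 3C, 1O → 0 + 1 = +1
C4: 2C, 2H → 0 − 2 = -2
C5: 2C, 1H, 1Cl → 0 − 1 + 1 = 0
C6: 1C, 1O, 1Cl, 1I → 0 + 1 + 1 + 1 = +3
2 carbons (C1, C4) meet the condition.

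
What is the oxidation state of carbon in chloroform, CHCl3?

+2

Count +1 for every bond to an atom more electronegative than carbon and −1 for every bond to one less electronegative; C–C bonds are 0.
The carbon has one bond to H (-1), one bond to Cl (+1), one bond to Cl (+1), one bond to Cl (+1).
Oxidation state = -1 + 1 + 1 + 1 = +2.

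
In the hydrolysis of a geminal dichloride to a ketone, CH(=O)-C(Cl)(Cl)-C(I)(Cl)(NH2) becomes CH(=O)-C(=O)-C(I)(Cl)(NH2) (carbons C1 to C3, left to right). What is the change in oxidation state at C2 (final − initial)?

0

Before: C2 has 2 bonds to C, 2 bonds to Cl → oxidation state +2.
After: C2 has 2 bonds to C, 2 bonds to O → oxidation state +2.
Δ = +2 − (+2) = 0, so no net redox change at C2.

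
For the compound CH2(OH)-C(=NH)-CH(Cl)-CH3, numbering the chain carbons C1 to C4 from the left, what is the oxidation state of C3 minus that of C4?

+3

C3: 2C, 1H, 1Cl → 0 − 1 + 1 = 0
C4: 1C, 3H → 0 − 3 = -3
Difference: 0 − (-3) = +3.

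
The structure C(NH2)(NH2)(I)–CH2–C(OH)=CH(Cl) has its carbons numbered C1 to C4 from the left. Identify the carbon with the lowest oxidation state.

Assign +1 per bond to O/N/halogen, −1 per bond to H or an electropositive element, and 0 per bond to carbon. Tallying each carbon:
C1: 1C, 2N, 1I → 0 + 2 + 1 = +3
C2: 2C, 2H → 0 − 2 = -2
C3: 3C, 1O → 0 + 1 = +1
C4: 2C, 1H, 1Cl → 0 − 1 + 1 = 0
The most reduced carbon is C2 at -2.

C2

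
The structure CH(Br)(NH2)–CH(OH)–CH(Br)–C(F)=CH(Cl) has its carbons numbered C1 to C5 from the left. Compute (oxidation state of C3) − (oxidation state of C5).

0

C3: 2C, 1H, 1Br → 0 − 1 + 1 = 0
C5: 2C, 1H, 1Cl → 0 − 1 + 1 = 0
Difference: 0 − (0) = 0.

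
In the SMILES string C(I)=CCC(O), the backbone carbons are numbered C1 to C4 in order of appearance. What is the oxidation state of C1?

Assign +1 per bond to O/N/halogen, −1 per bond to H or an electropositive element, and 0 per bond to carbon.
C1 has a double bond to C (2×0 = 0), one bond to H (-1), one bond to I (+1).
Oxidation state = 0 − 1 + 1 = 0.

0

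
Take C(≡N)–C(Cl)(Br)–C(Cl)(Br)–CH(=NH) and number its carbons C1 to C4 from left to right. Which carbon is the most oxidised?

Bonds to more-electronegative neighbours contribute +1 each, bonds to H or metals contribute −1 each, and C–C bonds contribute 0. Tallying each carbon:
C1: 1C, 3N → 0 + 3 = +3
C2: 2C, 1Cl, 1Br → 0 + 1 + 1 = +2
C3: 2C, 1Cl, 1Br → 0 + 1 + 1 = +2
C4: 1C, 1H, 2N → 0 − 1 + 2 = +1
The most oxidised carbon is C1 at +3.

C1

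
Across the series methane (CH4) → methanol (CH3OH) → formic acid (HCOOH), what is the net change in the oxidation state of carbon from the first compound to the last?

+6

Carbon oxidation states along the series — methane: -4, methanol: -2, formic acid: +2.
Net change = +2 − (-4) = +6.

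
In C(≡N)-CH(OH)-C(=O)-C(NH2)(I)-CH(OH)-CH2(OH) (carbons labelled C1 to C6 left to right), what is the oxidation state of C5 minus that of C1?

-3

C5: 2C, 1H, 1O → 0 − 1 + 1 = 0
C1: 1C, 3N → 0 + 3 = +3
Difference: 0 − (+3) = -3.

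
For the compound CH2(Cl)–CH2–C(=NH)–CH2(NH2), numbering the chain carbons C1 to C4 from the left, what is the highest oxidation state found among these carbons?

+2

Tallying each carbon's bonds:
C1: 1C, 2H, 1Cl → 0 − 2 + 1 = -1
C2: 2C, 2H → 0 − 2 = -2
C3: 2C, 2N → 0 + 2 = +2
C4: 1C, 2H, 1N → 0 − 2 + 1 = -1
The highest value is +2.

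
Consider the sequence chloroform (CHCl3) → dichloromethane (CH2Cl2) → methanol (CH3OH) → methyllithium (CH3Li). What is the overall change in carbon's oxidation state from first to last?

Carbon oxidation states along the series — chloroform: +2, dichloromethane: 0, methanol: -2, methyllithium: -4.
Net change = -4 − (+2) = -6.

-6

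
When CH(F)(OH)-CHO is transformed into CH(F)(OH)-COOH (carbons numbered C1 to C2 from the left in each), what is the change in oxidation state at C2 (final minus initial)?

Before: C2 has 1 bond to C, 1 bond to H, 2 bonds to O → oxidation state +1.
After: C2 has 1 bond to C, 3 bonds to O → oxidation state +3.
Δ = +3 − (+1) = +2, so this is an oxidation at C2.

+2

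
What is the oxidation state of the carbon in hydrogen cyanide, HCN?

Bonds to more-electronegative neighbours contribute +1 each, bonds to H or metals contribute −1 each, and C–C bonds contribute 0.
The carbon has one bond to H (-1), a triple bond to N (3×+1 = +3).
Oxidation state = -1 + 3 = +2.

+2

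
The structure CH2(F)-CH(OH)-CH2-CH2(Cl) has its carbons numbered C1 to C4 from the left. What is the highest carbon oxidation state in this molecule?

Tallying each carbon's bonds:
C1: 1C, 2H, 1F → 0 − 2 + 1 = -1
C2: 2C, 1H, 1O → 0 − 1 + 1 = 0
C3: 2C, 2H → 0 − 2 = -2
C4: 1C, 2H, 1Cl → 0 − 2 + 1 = -1
The highest value is 0.

0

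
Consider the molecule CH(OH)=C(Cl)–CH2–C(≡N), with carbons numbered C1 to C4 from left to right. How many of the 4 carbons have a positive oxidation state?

2

Tallying each carbon's bonds:
C1: 2C, 1H, 1O → 0 − 1 + 1 = 0
C2: 3C, 1Cl → 0 + 1 = +1
C3: 2C, 2H → 0 − 2 = -2
C4: 1C, 3N → 0 + 3 = +3
2 carbons (C2, C4) meet the condition.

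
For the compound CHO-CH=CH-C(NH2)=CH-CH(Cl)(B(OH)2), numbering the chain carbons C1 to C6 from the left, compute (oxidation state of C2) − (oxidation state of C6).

0

C2: 3C, 1H → 0 − 1 = -1
C6: 1C, 1H, 1Cl, 1B → 0 − 1 + 1 − 1 = -1
Difference: -1 − (-1) = 0.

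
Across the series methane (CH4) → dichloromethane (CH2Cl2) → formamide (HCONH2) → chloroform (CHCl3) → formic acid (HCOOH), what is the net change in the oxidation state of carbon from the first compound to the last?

Carbon oxidation states along the series — methane: -4, dichloromethane: 0, formamide: +2, chloroform: +2, formic acid: +2.
Net change = +2 − (-4) = +6.

+6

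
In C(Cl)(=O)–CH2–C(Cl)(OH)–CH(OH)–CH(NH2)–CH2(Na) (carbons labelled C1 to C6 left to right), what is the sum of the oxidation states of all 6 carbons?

0

Bonds to more-electronegative neighbours contribute +1 each, bonds to H or metals contribute −1 each, and C–C bonds contribute 0. Tallying each carbon:
C1: 1C, 2O, 1Cl → 0 + 2 + 1 = +3
C2: 2C, 2H → 0 − 2 = -2
C3: 2C, 1O, 1Cl → 0 + 1 + 1 = +2
C4: 2C, 1H, 1O → 0 − 1 + 1 = 0
C5: 2C, 1H, 1N → 0 − 1 + 1 = 0
C6: 1C, 2H, 1Na → 0 − 2 − 1 = -3
Sum = +3 − 2 + 2 + 0 + 0 − 3 = 0.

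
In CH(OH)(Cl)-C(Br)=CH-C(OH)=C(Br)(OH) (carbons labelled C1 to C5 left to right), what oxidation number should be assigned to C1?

Bonds to more-electronegative neighbours contribute +1 each, bonds to H or metals contribute −1 each, and C–C bonds contribute 0.
C1 has one bond to C (0), one bond to O (+1), one bond to Cl (+1), one bond to H (-1).
Oxidation state = 0 + 1 + 1 − 1 = +1.

+1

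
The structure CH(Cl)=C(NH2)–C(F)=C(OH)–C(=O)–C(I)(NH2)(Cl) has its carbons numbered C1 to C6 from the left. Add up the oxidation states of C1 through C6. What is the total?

+8

Assign +1 per bond to O/N/halogen, −1 per bond to H or an electropositive element, and 0 per bond to carbon. Tallying each carbon:
C1: 2C, 1H, 1Cl → 0 − 1 + 1 = 0
C2: 3C, 1N → 0 + 1 = +1
C3: 3C, 1F → 0 + 1 = +1
C4: 3C, 1O → 0 + 1 = +1
C5: 2C, 2O → 0 + 2 = +2
C6: 1C, 1N, 1Cl, 1I → 0 + 1 + 1 + 1 = +3
Sum = 0 + 1 + 1 + 1 + 2 + 3 = +8.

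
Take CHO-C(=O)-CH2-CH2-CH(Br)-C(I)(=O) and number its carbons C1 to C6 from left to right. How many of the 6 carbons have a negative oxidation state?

2

Count +1 for every bond to an atom more electronegative than carbon and −1 for every bond to one less electronegative; C–C bonds are 0. Tallying each carbon:
C1: 1C, 1H, 2O → 0 − 1 + 2 = +1
C2: 2C, 2O → 0 + 2 = +2
C3: 2C, 2H → 0 − 2 = -2
C4: 2C, 2H → 0 − 2 = -2
C5: 2C, 1H, 1Br → 0 − 1 + 1 = 0
C6: 1C, 2O, 1I → 0 + 2 + 1 = +3
2 carbons (C3, C4) meet the condition.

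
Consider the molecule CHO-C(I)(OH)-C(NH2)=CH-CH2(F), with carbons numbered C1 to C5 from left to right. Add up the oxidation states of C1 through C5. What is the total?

+2

Count +1 for every bond to an atom more electronegative than carbon and −1 for every bond to one less electronegative; C–C bonds are 0. Tallying each carbon:
C1: 1C, 1H, 2O → 0 − 1 + 2 = +1
C2: 2C, 1O, 1I → 0 + 1 + 1 = +2
C3: 3C, 1N → 0 + 1 = +1
C4: 3C, 1H → 0 − 1 = -1
C5: 1C, 2H, 1F → 0 − 2 + 1 = -1
Sum = +1 + 2 + 1 − 1 − 1 = +2.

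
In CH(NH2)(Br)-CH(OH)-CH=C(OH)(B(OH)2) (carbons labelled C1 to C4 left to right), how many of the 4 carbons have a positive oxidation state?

Tallying each carbon's bonds:
C1: 1C, 1H, 1N, 1Br → 0 − 1 + 1 + 1 = +1
C2: 2C, 1H, 1O → 0 − 1 + 1 = 0
C3: 3C, 1H → 0 − 1 = -1
C4: 2C, 1O, 1B → 0 + 1 − 1 = 0
1 carbon (C1) meets the condition.

1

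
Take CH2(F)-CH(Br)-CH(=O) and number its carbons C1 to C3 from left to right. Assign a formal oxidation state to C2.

0

C2 has one bond to C (0), one bond to C (0), one bond to Br (+1), one bond to H (-1).
Oxidation state = 0 + 0 + 1 − 1 = 0.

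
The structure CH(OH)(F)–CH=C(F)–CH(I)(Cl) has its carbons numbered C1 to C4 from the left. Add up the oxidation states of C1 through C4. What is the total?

Assign +1 per bond to O/N/halogen, −1 per bond to H or an electropositive element, and 0 per bond to carbon. Tallying each carbon:
C1: 1C, 1H, 1O, 1F → 0 − 1 + 1 + 1 = +1
C2: 3C, 1H → 0 − 1 = -1
C3: 3C, 1F → 0 + 1 = +1
C4: 1C, 1H, 1Cl, 1I → 0 − 1 + 1 + 1 = +1
Sum = +1 − 1 + 1 + 1 = +2.

+2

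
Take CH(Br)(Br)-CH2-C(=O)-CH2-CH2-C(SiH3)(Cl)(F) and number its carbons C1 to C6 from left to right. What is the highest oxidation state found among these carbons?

+2

Tallying each carbon's bonds:
C1: 1C, 1H, 2Br → 0 − 1 + 2 = +1
C2: 2C, 2H → 0 − 2 = -2
C3: 2C, 2O → 0 + 2 = +2
C4: 2C, 2H → 0 − 2 = -2
C5: 2C, 2H → 0 − 2 = -2
C6: 1C, 1F, 1Cl, 1Si → 0 + 1 + 1 − 1 = +1
The highest value is +2.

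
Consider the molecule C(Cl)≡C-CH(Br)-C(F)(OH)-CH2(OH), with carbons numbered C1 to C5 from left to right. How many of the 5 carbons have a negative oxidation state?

1

Each bond to a more electronegative atom (O, N, halogen) counts +1, each bond to a less electronegative atom (H, metal, B, Si) counts −1, and each C–C bond counts 0. Tallying each carbon:
C1: 3C, 1Cl → 0 + 1 = +1
C2: 4C → 0 = 0
C3: 2C, 1H, 1Br → 0 − 1 + 1 = 0
C4: 2C, 1O, 1F → 0 + 1 + 1 = +2
C5: 1C, 2H, 1O → 0 − 2 + 1 = -1
1 carbon (C5) meets the condition.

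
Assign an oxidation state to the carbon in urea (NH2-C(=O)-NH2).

The carbon has one bond to N (+1), a double bond to O (2×+1 = +2), one bond to N (+1).
Oxidation state = +1 + 2 + 1 = +4.

+4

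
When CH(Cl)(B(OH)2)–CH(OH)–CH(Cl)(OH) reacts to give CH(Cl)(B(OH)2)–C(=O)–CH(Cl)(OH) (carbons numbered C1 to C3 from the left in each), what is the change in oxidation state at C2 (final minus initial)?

Before: C2 has 2 bonds to C, 1 bond to H, 1 bond to O → oxidation state 0.
After: C2 has 2 bonds to C, 2 bonds to O → oxidation state +2.
Δ = +2 − (0) = +2, so this is an oxidation at C2.

+2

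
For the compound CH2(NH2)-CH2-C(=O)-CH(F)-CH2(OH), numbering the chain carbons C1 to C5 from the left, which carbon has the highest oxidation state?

Each bond to a more electronegative atom (O, N, halogen) counts +1, each bond to a less electronegative atom (H, metal, B, Si) counts −1, and each C–C bond counts 0. Tallying each carbon:
C1: 1C, 2H, 1N → 0 − 2 + 1 = -1
C2: 2C, 2H → 0 − 2 = -2
C3: 2C, 2O → 0 + 2 = +2
C4: 2C, 1H, 1F → 0 − 1 + 1 = 0
C5: 1C, 2H, 1O → 0 − 2 + 1 = -1
The most oxidised carbon is C3 at +2.

C3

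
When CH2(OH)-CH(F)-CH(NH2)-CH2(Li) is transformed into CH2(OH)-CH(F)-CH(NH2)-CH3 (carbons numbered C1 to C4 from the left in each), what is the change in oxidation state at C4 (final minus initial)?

0

Before: C4 has 1 bond to C, 2 bonds to H, 1 bond to Li → oxidation state -3.
After: C4 has 1 bond to C, 3 bonds to H → oxidation state -3.
Δ = -3 − (-3) = 0, so no net redox change at C4.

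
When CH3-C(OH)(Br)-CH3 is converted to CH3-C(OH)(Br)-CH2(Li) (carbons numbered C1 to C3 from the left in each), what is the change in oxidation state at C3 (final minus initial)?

Before: C3 has 1 bond to C, 3 bonds to H → oxidation state -3.
After: C3 has 1 bond to C, 2 bonds to H, 1 bond to Li → oxidation state -3.
Δ = -3 − (-3) = 0, so no net redox change at C3.

0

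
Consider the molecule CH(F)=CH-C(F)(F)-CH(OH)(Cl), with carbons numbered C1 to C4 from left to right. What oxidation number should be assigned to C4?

+1

C4 has one bond to C (0), one bond to H (-1), one bond to O (+1), one bond to Cl (+1).
Oxidation state = 0 − 1 + 1 + 1 = +1.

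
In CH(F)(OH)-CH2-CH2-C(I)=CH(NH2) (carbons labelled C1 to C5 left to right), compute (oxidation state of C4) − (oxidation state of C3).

+3

C4: 3C, 1I → 0 + 1 = +1
C3: 2C, 2H → 0 − 2 = -2
Difference: +1 − (-2) = +3.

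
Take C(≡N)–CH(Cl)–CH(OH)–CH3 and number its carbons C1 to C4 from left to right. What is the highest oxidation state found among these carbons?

+3

Bonds to more-electronegative neighbours contribute +1 each, bonds to H or metals contribute −1 each, and C–C bonds contribute 0. Tallying each carbon:
C1: 1C, 3N → 0 + 3 = +3
C2: 2C, 1H, 1Cl → 0 − 1 + 1 = 0
C3: 2C, 1H, 1O → 0 − 1 + 1 = 0
C4: 1C, 3H → 0 − 3 = -3
The highest value is +3.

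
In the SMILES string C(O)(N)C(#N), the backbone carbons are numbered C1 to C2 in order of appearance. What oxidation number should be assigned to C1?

+1

Assign +1 per bond to O/N/halogen, −1 per bond to H or an electropositive element, and 0 per bond to carbon.
C1 has one bond to C (0), one bond to O (+1), one bond to N (+1), one bond to H (-1).
Oxidation state = 0 + 1 + 1 − 1 = +1.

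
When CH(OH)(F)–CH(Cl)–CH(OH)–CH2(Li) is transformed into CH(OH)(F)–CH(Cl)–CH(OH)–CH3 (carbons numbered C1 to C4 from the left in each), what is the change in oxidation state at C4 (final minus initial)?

Before: C4 has 1 bond to C, 2 bonds to H, 1 bond to Li → oxidation state -3.
After: C4 has 1 bond to C, 3 bonds to H → oxidation state -3.
Δ = -3 − (-3) = 0, so no net redox change at C4.

0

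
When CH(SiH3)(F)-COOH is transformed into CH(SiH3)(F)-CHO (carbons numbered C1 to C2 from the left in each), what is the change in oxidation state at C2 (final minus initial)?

-2

Before: C2 has 1 bond to C, 3 bonds to O → oxidation state +3.
After: C2 has 1 bond to C, 1 bond to H, 2 bonds to O → oxidation state +1.
Δ = +1 − (+3) = -2, so this is a reduction at C2.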